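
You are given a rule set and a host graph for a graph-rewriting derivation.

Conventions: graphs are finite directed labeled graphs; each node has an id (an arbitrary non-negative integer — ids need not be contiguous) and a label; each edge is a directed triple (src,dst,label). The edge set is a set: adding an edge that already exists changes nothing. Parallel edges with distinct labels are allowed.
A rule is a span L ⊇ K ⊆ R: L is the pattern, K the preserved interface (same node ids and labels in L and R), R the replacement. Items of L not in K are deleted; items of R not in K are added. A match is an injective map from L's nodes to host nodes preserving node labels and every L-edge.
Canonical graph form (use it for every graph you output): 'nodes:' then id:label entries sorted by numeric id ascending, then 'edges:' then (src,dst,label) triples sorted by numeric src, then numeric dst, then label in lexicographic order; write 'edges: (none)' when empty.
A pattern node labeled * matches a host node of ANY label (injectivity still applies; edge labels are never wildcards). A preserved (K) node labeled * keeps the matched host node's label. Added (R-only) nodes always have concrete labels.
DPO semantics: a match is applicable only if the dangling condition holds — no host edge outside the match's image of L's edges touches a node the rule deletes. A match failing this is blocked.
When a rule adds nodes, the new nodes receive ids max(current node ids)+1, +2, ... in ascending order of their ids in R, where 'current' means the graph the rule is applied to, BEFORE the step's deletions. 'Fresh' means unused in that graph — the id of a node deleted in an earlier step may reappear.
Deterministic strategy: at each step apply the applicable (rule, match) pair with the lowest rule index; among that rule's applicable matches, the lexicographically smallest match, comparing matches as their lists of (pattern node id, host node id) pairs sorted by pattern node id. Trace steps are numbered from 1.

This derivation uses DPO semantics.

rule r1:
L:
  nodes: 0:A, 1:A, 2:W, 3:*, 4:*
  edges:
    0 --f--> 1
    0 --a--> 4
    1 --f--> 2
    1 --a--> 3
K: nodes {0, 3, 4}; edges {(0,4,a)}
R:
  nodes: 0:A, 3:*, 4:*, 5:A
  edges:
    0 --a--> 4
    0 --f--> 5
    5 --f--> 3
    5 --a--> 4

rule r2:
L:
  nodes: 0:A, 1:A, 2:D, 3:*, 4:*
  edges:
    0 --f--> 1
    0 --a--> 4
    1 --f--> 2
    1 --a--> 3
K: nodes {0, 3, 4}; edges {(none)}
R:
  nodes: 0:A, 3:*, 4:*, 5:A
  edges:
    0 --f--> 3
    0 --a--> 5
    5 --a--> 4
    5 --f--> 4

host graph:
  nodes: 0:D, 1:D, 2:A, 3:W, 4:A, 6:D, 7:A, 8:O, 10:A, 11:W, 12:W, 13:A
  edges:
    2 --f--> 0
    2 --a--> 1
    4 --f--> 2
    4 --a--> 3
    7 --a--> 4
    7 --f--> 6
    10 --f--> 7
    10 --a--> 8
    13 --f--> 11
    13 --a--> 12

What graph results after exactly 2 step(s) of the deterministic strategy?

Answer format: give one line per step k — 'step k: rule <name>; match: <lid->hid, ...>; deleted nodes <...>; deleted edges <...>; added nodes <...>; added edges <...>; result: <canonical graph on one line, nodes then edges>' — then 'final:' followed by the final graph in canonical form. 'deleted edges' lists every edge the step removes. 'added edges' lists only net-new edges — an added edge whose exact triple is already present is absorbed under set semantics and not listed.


step 1: rule r2; match: 0->4, 1->2, 2->0, 3->1, 4->3; deleted nodes 0, 2; deleted edges (2,0,f); (2,1,a); (4,2,f); (4,3,a); added nodes 14; added edges (4,1,f); (4,14,a); (14,3,a); (14,3,f); result: nodes: 1:D, 3:W, 4:A, 6:D, 7:A, 8:O, 10:A, 11:W, 12:W, 13:A, 14:A edges: (4,1,f); (4,14,a); (7,4,a); (7,6,f); (10,7,f); (10,8,a); (13,11,f); (13,12,a); (14,3,a); (14,3,f)
step 2: rule r2; match: 0->10, 1->7, 2->6, 3->4, 4->8; deleted nodes 6, 7; deleted edges (7,4,a); (7,6,f); (10,7,f); (10,8,a); added nodes 15; added edges (10,4,f); (10,15,a); (15,8,a); (15,8,f); result: nodes: 1:D, 3:W, 4:A, 8:O, 10:A, 11:W, 12:W, 13:A, 14:A, 15:A edges: (4,1,f); (4,14,a); (10,4,f); (10,15,a); (13,11,f); (13,12,a); (14,3,a); (14,3,f); (15,8,a); (15,8,f)
final:
nodes: 1:D, 3:W, 4:A, 8:O, 10:A, 11:W, 12:W, 13:A, 14:A, 15:A
edges: (4,1,f); (4,14,a); (10,4,f); (10,15,a); (13,11,f); (13,12,a); (14,3,a); (14,3,f); (15,8,a); (15,8,f)


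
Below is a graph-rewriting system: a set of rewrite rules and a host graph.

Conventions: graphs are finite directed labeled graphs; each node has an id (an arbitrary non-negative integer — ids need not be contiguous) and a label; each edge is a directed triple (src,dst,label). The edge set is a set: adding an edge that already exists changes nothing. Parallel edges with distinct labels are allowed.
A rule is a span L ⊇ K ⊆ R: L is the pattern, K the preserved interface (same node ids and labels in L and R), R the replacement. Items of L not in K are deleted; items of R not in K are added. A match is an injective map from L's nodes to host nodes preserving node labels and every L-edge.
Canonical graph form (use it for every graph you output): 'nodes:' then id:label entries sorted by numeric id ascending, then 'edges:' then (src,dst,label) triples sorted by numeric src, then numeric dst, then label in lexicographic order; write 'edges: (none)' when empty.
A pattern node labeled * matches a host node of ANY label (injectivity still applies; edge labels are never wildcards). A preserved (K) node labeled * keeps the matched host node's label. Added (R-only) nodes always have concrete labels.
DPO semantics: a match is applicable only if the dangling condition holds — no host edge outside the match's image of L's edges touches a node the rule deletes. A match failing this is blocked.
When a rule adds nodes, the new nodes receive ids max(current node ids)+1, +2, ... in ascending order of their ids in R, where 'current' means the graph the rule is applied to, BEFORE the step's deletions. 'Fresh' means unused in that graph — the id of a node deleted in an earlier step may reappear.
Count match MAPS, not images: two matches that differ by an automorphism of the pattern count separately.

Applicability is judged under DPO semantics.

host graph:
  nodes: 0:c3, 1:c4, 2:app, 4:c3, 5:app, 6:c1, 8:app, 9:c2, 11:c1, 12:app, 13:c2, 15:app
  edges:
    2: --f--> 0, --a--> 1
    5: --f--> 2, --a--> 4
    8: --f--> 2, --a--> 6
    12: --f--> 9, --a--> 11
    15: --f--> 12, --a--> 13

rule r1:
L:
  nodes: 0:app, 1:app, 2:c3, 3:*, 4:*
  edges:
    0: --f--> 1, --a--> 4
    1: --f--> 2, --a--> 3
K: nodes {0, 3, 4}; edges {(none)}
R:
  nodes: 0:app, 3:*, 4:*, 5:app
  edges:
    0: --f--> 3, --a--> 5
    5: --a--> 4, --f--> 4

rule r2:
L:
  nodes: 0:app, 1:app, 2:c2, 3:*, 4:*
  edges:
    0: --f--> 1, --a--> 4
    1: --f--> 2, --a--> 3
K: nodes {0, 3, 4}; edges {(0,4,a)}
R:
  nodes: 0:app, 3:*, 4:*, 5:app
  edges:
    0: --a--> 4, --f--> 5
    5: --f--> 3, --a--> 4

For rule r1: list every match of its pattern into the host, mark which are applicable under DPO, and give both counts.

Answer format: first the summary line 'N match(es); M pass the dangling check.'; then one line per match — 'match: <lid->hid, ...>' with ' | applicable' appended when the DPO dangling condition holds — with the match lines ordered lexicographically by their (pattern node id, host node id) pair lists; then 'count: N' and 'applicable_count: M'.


2 match(es); 0 pass the dangling check.
match: 0->5, 1->2, 2->0, 3->1, 4->4
match: 0->8, 1->2, 2->0, 3->1, 4->6
count: 2
applicable_count: 0


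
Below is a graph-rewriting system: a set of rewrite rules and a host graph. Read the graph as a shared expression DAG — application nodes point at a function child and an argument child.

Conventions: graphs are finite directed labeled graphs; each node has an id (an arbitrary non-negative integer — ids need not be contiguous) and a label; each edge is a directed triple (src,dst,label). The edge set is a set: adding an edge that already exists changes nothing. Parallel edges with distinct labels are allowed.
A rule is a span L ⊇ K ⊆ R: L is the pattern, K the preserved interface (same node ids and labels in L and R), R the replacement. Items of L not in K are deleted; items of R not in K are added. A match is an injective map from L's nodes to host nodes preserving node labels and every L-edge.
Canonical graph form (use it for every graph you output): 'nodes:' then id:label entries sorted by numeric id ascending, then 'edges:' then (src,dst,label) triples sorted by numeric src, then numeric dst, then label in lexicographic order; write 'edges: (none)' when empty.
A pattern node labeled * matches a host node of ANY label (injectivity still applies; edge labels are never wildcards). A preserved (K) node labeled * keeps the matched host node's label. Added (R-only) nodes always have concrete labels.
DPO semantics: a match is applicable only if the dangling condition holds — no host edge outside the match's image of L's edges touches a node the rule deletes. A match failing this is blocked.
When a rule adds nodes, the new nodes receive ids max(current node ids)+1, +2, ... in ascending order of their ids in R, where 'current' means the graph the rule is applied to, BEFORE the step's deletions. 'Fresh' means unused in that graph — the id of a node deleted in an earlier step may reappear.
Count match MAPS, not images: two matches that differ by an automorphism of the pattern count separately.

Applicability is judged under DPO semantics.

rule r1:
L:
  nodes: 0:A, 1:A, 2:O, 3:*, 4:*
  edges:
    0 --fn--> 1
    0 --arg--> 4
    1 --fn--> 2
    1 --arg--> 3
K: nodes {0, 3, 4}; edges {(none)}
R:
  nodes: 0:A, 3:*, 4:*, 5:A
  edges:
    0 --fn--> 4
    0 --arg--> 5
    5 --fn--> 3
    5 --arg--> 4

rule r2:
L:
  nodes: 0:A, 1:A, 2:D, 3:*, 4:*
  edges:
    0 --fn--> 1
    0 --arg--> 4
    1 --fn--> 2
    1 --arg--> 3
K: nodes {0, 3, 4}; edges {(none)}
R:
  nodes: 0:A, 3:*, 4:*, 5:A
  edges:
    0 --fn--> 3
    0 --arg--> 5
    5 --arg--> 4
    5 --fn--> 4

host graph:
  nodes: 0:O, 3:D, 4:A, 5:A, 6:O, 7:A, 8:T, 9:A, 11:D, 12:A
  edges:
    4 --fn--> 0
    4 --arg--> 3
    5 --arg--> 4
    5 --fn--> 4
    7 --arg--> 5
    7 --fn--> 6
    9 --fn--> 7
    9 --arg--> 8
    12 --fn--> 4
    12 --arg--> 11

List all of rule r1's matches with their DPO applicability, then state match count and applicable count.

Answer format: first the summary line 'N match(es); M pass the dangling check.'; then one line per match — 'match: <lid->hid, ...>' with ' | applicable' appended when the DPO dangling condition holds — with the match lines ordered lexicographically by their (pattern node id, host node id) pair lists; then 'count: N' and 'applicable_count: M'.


2 match(es); 1 pass the dangling check.
match: 0->9, 1->7, 2->6, 3->5, 4->8 | applicable
match: 0->12, 1->4, 2->0, 3->3, 4->11
count: 2
applicable_count: 1


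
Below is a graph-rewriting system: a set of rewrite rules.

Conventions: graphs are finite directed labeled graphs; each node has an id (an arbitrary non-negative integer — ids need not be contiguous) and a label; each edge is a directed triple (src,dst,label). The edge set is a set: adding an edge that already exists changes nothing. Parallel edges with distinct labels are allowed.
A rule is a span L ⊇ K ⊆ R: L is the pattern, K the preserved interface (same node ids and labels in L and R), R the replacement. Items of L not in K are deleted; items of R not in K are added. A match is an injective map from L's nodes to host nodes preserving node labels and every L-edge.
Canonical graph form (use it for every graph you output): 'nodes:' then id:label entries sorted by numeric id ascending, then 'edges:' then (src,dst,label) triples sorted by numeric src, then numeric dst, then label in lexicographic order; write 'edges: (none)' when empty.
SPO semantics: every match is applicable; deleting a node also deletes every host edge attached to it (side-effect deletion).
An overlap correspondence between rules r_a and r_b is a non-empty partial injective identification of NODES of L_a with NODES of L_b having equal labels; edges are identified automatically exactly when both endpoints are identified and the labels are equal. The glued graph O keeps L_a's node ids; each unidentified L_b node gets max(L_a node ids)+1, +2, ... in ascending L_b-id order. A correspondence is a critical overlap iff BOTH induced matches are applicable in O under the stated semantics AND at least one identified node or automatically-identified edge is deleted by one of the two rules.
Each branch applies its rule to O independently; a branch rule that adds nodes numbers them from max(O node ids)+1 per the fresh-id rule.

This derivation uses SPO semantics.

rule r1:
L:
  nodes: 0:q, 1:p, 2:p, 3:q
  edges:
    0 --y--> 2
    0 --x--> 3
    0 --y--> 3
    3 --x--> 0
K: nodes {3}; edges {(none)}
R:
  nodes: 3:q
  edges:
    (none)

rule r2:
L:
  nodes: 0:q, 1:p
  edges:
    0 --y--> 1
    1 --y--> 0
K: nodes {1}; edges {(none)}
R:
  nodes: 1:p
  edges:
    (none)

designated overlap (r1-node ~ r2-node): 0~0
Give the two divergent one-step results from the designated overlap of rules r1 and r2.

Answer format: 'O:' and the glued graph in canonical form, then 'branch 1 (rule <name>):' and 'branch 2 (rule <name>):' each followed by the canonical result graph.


O:
nodes: 0:q, 1:p, 2:p, 3:q, 4:p
edges: (0,2,y); (0,3,x); (0,3,y); (0,4,y); (3,0,x); (4,0,y)
branch 1 (rule r1):
nodes: 3:q, 4:p
edges: (none)
branch 2 (rule r2):
nodes: 1:p, 2:p, 3:q, 4:p
edges: (none)


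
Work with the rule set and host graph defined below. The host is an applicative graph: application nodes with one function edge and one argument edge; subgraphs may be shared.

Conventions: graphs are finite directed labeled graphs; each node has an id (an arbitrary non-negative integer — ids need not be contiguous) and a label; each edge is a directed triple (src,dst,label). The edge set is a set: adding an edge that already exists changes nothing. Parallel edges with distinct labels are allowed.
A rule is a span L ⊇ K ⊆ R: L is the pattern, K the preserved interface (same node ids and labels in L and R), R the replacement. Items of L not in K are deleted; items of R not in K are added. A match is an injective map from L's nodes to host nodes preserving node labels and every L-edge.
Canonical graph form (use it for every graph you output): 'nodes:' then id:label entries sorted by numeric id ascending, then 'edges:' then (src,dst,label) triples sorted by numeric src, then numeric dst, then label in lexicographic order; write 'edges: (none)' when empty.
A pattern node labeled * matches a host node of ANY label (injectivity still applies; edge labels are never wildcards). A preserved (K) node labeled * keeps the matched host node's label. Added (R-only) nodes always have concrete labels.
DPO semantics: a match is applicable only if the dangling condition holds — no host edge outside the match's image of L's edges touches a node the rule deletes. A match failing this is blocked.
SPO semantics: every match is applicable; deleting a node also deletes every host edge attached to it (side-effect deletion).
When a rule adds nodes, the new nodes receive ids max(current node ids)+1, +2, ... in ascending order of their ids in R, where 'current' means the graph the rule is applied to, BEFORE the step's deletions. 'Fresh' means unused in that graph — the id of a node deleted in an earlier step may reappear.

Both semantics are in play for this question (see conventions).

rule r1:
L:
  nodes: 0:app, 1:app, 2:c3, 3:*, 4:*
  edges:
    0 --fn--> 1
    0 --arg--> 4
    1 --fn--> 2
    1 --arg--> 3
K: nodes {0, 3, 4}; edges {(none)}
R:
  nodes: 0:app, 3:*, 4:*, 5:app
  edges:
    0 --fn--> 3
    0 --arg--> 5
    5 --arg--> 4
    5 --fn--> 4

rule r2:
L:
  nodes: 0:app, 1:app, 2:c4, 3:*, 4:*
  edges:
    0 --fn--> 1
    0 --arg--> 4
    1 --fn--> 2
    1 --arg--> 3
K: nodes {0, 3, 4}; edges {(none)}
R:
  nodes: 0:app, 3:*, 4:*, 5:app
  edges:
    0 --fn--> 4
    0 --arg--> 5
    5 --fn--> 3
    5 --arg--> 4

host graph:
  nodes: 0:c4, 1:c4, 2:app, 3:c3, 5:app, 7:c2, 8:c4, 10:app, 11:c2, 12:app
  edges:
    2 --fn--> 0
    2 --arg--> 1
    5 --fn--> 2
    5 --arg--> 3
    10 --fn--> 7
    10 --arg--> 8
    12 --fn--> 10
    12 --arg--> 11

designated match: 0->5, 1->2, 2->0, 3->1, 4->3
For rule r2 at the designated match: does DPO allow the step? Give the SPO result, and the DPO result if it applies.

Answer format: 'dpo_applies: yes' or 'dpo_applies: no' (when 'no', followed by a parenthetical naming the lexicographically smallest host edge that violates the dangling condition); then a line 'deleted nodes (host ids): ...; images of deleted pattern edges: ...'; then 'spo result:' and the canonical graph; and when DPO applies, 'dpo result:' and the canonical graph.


dpo_applies: yes
deleted nodes (host ids): 0, 2; images of deleted pattern edges: (2,0,fn); (2,1,arg); (5,2,fn); (5,3,arg)
spo result:
nodes: 1:c4, 3:c3, 5:app, 7:c2, 8:c4, 10:app, 11:c2, 12:app, 13:app
edges: (5,3,fn); (5,13,arg); (10,7,fn); (10,8,arg); (12,10,fn); (12,11,arg); (13,1,fn); (13,3,arg)
dpo result:
nodes: 1:c4, 3:c3, 5:app, 7:c2, 8:c4, 10:app, 11:c2, 12:app, 13:app
edges: (5,3,fn); (5,13,arg); (10,7,fn); (10,8,arg); (12,10,fn); (12,11,arg); (13,1,fn); (13,3,arg)


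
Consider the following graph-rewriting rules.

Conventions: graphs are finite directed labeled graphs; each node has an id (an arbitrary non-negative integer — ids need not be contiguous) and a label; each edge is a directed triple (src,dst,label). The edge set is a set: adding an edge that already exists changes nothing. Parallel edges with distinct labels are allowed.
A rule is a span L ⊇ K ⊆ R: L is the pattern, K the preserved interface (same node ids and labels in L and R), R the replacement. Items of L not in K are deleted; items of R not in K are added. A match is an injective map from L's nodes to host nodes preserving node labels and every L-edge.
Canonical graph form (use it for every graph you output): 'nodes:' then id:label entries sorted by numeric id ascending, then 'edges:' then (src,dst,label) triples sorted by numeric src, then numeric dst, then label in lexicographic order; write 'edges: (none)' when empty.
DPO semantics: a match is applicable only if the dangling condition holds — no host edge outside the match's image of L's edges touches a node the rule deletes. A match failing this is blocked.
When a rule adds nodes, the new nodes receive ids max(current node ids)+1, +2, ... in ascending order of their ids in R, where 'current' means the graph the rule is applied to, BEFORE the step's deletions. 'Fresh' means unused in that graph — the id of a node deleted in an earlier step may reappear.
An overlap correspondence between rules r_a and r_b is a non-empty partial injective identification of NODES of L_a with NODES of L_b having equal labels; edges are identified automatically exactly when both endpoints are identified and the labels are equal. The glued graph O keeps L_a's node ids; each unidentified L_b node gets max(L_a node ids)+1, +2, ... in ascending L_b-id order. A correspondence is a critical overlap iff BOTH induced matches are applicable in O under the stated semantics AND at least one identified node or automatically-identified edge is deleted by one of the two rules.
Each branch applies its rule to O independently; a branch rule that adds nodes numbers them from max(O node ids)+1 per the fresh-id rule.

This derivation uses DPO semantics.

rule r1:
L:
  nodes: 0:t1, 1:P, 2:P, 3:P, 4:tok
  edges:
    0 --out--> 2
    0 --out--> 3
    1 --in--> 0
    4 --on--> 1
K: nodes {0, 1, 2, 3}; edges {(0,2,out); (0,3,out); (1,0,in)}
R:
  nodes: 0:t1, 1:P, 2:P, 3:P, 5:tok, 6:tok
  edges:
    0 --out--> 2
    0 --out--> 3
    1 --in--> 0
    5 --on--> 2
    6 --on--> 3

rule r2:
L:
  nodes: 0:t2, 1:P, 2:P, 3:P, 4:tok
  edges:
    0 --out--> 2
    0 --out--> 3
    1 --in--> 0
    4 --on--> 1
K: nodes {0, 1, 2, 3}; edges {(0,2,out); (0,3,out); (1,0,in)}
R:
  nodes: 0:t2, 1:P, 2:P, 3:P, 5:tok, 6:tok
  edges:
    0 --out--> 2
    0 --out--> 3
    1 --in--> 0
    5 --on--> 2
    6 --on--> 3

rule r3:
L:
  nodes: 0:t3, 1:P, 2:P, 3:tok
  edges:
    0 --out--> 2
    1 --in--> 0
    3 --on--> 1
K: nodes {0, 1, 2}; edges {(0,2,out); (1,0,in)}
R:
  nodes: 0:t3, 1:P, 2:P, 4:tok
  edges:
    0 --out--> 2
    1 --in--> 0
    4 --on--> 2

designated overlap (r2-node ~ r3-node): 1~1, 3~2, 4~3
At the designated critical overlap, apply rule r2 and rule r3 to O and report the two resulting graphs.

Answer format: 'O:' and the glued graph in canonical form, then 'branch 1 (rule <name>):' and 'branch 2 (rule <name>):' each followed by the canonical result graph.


O:
nodes: 0:t2, 1:P, 2:P, 3:P, 4:tok, 5:t3
edges: (0,2,out); (0,3,out); (1,0,in); (1,5,in); (4,1,on); (5,3,out)
branch 1 (rule r2):
nodes: 0:t2, 1:P, 2:P, 3:P, 5:t3, 6:tok, 7:tok
edges: (0,2,out); (0,3,out); (1,0,in); (1,5,in); (5,3,out); (6,2,on); (7,3,on)
branch 2 (rule r3):
nodes: 0:t2, 1:P, 2:P, 3:P, 5:t3, 6:tok
edges: (0,2,out); (0,3,out); (1,0,in); (1,5,in); (5,3,out); (6,3,on)


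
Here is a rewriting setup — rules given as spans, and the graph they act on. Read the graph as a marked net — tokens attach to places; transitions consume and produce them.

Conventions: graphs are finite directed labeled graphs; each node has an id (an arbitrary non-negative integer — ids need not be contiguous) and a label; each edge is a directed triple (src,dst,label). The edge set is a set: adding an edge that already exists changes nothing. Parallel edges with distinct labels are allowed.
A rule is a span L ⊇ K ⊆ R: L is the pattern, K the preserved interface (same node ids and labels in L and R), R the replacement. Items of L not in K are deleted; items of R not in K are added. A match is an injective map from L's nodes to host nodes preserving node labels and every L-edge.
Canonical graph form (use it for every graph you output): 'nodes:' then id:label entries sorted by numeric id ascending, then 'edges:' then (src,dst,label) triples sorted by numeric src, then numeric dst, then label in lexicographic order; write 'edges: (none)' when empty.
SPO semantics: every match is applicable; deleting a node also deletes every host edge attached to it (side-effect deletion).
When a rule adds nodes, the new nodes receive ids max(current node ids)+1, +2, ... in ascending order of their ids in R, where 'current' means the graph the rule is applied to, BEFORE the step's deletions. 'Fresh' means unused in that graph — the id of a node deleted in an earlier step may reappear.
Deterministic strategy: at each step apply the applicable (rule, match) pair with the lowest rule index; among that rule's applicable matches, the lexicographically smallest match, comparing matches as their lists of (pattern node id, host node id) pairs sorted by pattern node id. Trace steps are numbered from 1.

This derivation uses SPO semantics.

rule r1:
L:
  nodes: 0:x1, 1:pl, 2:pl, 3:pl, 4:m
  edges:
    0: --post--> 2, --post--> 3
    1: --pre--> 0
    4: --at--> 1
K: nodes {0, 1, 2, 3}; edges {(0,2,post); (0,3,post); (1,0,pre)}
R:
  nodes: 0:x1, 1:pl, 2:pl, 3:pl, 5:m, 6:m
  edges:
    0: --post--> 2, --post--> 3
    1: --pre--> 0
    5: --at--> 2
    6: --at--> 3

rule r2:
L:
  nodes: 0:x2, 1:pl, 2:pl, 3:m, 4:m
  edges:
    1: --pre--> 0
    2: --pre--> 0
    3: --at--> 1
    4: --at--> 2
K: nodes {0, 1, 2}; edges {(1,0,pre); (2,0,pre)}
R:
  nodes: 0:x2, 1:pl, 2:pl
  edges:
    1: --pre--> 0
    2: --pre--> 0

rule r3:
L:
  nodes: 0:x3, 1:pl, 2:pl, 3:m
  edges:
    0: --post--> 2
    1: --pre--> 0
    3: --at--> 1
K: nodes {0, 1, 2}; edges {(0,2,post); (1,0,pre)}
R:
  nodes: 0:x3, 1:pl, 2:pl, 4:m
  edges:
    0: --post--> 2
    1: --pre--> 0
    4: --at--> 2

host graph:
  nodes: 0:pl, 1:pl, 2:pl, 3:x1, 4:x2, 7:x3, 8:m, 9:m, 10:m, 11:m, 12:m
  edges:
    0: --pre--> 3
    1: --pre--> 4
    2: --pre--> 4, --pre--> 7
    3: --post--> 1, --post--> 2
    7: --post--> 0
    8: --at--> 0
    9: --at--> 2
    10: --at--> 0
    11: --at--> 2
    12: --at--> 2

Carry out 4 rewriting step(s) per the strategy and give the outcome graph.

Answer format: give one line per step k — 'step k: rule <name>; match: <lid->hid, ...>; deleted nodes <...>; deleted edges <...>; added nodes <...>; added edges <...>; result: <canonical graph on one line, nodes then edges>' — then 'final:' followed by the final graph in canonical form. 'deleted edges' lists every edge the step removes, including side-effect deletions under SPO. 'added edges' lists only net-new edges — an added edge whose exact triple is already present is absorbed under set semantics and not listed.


step 1: rule r1; match: 0->3, 1->0, 2->1, 3->2, 4->8; deleted nodes 8; deleted edges (8,0,at); added nodes 13, 14; added edges (13,1,at); (14,2,at); result: nodes: 0:pl, 1:pl, 2:pl, 3:x1, 4:x2, 7:x3, 9:m, 10:m, 11:m, 12:m, 13:m, 14:m edges: (0,3,pre); (1,4,pre); (2,4,pre); (2,7,pre); (3,1,post); (3,2,post); (7,0,post); (9,2,at); (10,0,at); (11,2,at); (12,2,at); (13,1,at); (14,2,at)
step 2: rule r1; match: 0->3, 1->0, 2->1, 3->2, 4->10; deleted nodes 10; deleted edges (10,0,at); added nodes 15, 16; added edges (15,1,at); (16,2,at); result: nodes: 0:pl, 1:pl, 2:pl, 3:x1, 4:x2, 7:x3, 9:m, 11:m, 12:m, 13:m, 14:m, 15:m, 16:m edges: (0,3,pre); (1,4,pre); (2,4,pre); (2,7,pre); (3,1,post); (3,2,post); (7,0,post); (9,2,at); (11,2,at); (12,2,at); (13,1,at); (14,2,at); (15,1,at); (16,2,at)
step 3: rule r2; match: 0->4, 1->1, 2->2, 3->13, 4->9; deleted nodes 9, 13; deleted edges (9,2,at); (13,1,at); added nodes (none); added edges (none); result: nodes: 0:pl, 1:pl, 2:pl, 3:x1, 4:x2, 7:x3, 11:m, 12:m, 14:m, 15:m, 16:m edges: (0,3,pre); (1,4,pre); (2,4,pre); (2,7,pre); (3,1,post); (3,2,post); (7,0,post); (11,2,at); (12,2,at); (14,2,at); (15,1,at); (16,2,at)
step 4: rule r2; match: 0->4, 1->1, 2->2, 3->15, 4->11; deleted nodes 11, 15; deleted edges (11,2,at); (15,1,at); added nodes (none); added edges (none); result: nodes: 0:pl, 1:pl, 2:pl, 3:x1, 4:x2, 7:x3, 12:m, 14:m, 16:m edges: (0,3,pre); (1,4,pre); (2,4,pre); (2,7,pre); (3,1,post); (3,2,post); (7,0,post); (12,2,at); (14,2,at); (16,2,at)
final:
nodes: 0:pl, 1:pl, 2:pl, 3:x1, 4:x2, 7:x3, 12:m, 14:m, 16:m
edges: (0,3,pre); (1,4,pre); (2,4,pre); (2,7,pre); (3,1,post); (3,2,post); (7,0,post); (12,2,at); (14,2,at); (16,2,at)


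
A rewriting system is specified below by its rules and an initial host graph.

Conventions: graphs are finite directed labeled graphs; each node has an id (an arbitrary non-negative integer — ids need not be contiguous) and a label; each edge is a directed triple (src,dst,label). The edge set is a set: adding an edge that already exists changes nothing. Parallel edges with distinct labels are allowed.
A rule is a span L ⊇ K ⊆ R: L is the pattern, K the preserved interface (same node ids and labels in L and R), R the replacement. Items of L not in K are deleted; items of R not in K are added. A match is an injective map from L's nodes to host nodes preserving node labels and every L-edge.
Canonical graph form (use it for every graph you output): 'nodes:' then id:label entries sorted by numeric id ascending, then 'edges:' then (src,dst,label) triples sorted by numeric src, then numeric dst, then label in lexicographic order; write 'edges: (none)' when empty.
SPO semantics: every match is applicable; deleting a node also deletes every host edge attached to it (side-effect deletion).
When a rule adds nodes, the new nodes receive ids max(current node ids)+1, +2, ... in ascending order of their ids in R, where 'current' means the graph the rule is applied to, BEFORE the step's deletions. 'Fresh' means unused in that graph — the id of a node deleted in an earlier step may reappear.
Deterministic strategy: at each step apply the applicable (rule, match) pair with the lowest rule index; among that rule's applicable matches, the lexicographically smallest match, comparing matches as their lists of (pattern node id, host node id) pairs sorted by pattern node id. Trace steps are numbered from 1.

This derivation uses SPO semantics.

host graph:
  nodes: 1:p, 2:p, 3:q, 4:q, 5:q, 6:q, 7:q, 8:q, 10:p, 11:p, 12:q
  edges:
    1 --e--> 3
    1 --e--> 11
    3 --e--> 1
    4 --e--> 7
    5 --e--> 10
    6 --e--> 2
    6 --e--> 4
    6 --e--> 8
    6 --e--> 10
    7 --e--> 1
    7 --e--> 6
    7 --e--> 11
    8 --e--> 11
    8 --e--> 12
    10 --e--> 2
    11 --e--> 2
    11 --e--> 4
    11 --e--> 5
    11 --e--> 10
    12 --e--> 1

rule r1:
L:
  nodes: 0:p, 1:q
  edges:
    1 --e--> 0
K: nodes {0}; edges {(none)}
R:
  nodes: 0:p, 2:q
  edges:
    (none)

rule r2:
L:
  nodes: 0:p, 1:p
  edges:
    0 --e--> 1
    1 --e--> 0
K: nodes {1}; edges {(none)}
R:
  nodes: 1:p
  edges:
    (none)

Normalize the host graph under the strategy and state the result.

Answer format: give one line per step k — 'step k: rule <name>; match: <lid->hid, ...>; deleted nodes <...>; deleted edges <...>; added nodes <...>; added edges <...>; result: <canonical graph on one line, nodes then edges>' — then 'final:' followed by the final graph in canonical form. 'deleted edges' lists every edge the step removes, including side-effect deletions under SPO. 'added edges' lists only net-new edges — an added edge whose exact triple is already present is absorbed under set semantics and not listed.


step 1: rule r1; match: 0->1, 1->3; deleted nodes 3; deleted edges (1,3,e); (3,1,e); added nodes 13; added edges (none); result: nodes: 1:p, 2:p, 4:q, 5:q, 6:q, 7:q, 8:q, 10:p, 11:p, 12:q, 13:q edges: (1,11,e); (4,7,e); (5,10,e); (6,2,e); (6,4,e); (6,8,e); (6,10,e); (7,1,e); (7,6,e); (7,11,e); (8,11,e); (8,12,e); (10,2,e); (11,2,e); (11,4,e); (11,5,e); (11,10,e); (12,1,e)
step 2: rule r1; match: 0->1, 1->7; deleted nodes 7; deleted edges (4,7,e); (7,1,e); (7,6,e); (7,11,e); added nodes 14; added edges (none); result: nodes: 1:p, 2:p, 4:q, 5:q, 6:q, 8:q, 10:p, 11:p, 12:q, 13:q, 14:q edges: (1,11,e); (5,10,e); (6,2,e); (6,4,e); (6,8,e); (6,10,e); (8,11,e); (8,12,e); (10,2,e); (11,2,e); (11,4,e); (11,5,e); (11,10,e); (12,1,e)
step 3: rule r1; match: 0->1, 1->12; deleted nodes 12; deleted edges (8,12,e); (12,1,e); added nodes 15; added edges (none); result: nodes: 1:p, 2:p, 4:q, 5:q, 6:q, 8:q, 10:p, 11:p, 13:q, 14:q, 15:q edges: (1,11,e); (5,10,e); (6,2,e); (6,4,e); (6,8,e); (6,10,e); (8,11,e); (10,2,e); (11,2,e); (11,4,e); (11,5,e); (11,10,e)
step 4: rule r1; match: 0->2, 1->6; deleted nodes 6; deleted edges (6,2,e); (6,4,e); (6,8,e); (6,10,e); added nodes 16; added edges (none); result: nodes: 1:p, 2:p, 4:q, 5:q, 8:q, 10:p, 11:p, 13:q, 14:q, 15:q, 16:q edges: (1,11,e); (5,10,e); (8,11,e); (10,2,e); (11,2,e); (11,4,e); (11,5,e); (11,10,e)
step 5: rule r1; match: 0->10, 1->5; deleted nodes 5; deleted edges (5,10,e); (11,5,e); added nodes 17; added edges (none); result: nodes: 1:p, 2:p, 4:q, 8:q, 10:p, 11:p, 13:q, 14:q, 15:q, 16:q, 17:q edges: (1,11,e); (8,11,e); (10,2,e); (11,2,e); (11,4,e); (11,10,e)
step 6: rule r1; match: 0->11, 1->8; deleted nodes 8; deleted edges (8,11,e); added nodes 18; added edges (none); result: nodes: 1:p, 2:p, 4:q, 10:p, 11:p, 13:q, 14:q, 15:q, 16:q, 17:q, 18:q edges: (1,11,e); (10,2,e); (11,2,e); (11,4,e); (11,10,e)
final:
nodes: 1:p, 2:p, 4:q, 10:p, 11:p, 13:q, 14:q, 15:q, 16:q, 17:q, 18:q
edges: (1,11,e); (10,2,e); (11,2,e); (11,4,e); (11,10,e)


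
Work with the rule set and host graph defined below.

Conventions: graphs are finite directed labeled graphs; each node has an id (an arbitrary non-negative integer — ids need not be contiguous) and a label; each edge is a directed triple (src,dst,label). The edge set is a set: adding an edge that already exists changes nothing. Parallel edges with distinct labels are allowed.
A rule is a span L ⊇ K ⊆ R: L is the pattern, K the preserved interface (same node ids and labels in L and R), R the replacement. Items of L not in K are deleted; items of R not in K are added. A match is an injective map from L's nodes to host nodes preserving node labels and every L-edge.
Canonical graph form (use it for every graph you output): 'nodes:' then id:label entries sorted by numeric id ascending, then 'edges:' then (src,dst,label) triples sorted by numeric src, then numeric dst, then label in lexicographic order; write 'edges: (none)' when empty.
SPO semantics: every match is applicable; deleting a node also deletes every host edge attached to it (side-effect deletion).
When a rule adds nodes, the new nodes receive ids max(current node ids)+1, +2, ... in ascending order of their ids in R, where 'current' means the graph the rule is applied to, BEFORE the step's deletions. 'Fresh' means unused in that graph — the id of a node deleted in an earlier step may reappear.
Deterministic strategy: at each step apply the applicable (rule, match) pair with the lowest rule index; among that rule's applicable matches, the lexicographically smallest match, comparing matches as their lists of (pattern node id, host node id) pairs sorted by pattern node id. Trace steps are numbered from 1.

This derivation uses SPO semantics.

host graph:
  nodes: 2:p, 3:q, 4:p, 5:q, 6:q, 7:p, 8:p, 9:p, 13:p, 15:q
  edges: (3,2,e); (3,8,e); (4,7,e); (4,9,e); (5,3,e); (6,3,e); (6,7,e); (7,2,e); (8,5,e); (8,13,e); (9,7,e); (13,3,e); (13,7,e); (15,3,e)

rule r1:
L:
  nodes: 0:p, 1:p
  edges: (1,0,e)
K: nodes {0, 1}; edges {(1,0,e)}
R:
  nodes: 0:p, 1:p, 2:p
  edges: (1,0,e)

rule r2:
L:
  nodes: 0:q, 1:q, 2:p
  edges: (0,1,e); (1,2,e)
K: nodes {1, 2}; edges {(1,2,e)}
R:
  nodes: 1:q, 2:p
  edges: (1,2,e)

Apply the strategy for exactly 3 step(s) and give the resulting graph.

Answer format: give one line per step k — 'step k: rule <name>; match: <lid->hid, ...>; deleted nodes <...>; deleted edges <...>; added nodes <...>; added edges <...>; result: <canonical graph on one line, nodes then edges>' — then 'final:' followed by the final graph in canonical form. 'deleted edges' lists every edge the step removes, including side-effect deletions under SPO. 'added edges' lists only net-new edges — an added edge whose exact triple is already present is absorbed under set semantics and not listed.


step 1: rule r1; match: 0->2, 1->7; deleted nodes (none); deleted edges (none); added nodes 16; added edges (none); result: nodes: 2:p, 3:q, 4:p, 5:q, 6:q, 7:p, 8:p, 9:p, 13:p, 15:q, 16:p edges: (3,2,e); (3,8,e); (4,7,e); (4,9,e); (5,3,e); (6,3,e); (6,7,e); (7,2,e); (8,5,e); (8,13,e); (9,7,e); (13,3,e); (13,7,e); (15,3,e)
step 2: rule r1; match: 0->2, 1->7; deleted nodes (none); deleted edges (none); added nodes 17; added edges (none); result: nodes: 2:p, 3:q, 4:p, 5:q, 6:q, 7:p, 8:p, 9:p, 13:p, 15:q, 16:p, 17:p edges: (3,2,e); (3,8,e); (4,7,e); (4,9,e); (5,3,e); (6,3,e); (6,7,e); (7,2,e); (8,5,e); (8,13,e); (9,7,e); (13,3,e); (13,7,e); (15,3,e)
step 3: rule r1; match: 0->2, 1->7; deleted nodes (none); deleted edges (none); added nodes 18; added edges (none); result: nodes: 2:p, 3:q, 4:p, 5:q, 6:q, 7:p, 8:p, 9:p, 13:p, 15:q, 16:p, 17:p, 18:p edges: (3,2,e); (3,8,e); (4,7,e); (4,9,e); (5,3,e); (6,3,e); (6,7,e); (7,2,e); (8,5,e); (8,13,e); (9,7,e); (13,3,e); (13,7,e); (15,3,e)
final:
nodes: 2:p, 3:q, 4:p, 5:q, 6:q, 7:p, 8:p, 9:p, 13:p, 15:q, 16:p, 17:p, 18:p
edges: (3,2,e); (3,8,e); (4,7,e); (4,9,e); (5,3,e); (6,3,e); (6,7,e); (7,2,e); (8,5,e); (8,13,e); (9,7,e); (13,3,e); (13,7,e); (15,3,e)


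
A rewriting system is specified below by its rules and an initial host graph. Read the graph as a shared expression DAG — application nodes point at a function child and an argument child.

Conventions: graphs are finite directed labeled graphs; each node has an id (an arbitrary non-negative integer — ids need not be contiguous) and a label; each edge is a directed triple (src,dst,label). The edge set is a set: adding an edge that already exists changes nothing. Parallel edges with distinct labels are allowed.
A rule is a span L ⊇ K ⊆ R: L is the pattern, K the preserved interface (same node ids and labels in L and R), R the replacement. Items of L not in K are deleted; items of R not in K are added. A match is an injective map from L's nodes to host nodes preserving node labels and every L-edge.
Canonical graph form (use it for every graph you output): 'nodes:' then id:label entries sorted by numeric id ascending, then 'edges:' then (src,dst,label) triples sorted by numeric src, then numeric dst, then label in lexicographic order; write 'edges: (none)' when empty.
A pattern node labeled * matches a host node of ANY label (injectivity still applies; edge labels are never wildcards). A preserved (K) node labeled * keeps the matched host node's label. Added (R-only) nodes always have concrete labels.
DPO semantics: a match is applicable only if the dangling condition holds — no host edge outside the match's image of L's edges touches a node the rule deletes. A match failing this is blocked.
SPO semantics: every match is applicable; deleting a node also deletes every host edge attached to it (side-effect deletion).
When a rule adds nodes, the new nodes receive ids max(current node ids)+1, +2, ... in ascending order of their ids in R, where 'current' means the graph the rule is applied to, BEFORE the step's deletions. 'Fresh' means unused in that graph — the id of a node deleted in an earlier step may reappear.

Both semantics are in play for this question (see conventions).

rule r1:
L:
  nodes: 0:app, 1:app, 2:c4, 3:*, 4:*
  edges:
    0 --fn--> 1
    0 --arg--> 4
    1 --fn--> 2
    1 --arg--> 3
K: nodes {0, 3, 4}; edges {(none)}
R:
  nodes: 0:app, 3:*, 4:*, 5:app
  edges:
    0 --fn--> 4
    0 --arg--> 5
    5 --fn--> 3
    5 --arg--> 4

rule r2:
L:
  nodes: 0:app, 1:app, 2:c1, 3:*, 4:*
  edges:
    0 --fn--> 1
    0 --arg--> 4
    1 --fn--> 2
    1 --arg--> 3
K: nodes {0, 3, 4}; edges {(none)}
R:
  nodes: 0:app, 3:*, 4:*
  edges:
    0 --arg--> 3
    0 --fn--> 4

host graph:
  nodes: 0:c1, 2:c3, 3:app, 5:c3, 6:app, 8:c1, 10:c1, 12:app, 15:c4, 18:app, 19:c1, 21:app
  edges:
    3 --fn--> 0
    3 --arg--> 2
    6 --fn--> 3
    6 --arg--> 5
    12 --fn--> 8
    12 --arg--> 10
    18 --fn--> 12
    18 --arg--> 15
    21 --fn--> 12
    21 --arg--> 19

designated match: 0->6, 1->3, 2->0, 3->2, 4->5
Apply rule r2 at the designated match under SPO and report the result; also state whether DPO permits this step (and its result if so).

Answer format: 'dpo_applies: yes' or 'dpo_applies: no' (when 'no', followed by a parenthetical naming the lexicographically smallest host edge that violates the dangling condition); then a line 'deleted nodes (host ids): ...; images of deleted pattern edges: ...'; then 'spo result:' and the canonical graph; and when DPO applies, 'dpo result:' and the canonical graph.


dpo_applies: yes
deleted nodes (host ids): 0, 3; images of deleted pattern edges: (3,0,fn); (3,2,arg); (6,3,fn); (6,5,arg)
spo result:
nodes: 2:c3, 5:c3, 6:app, 8:c1, 10:c1, 12:app, 15:c4, 18:app, 19:c1, 21:app
edges: (6,2,arg); (6,5,fn); (12,8,fn); (12,10,arg); (18,12,fn); (18,15,arg); (21,12,fn); (21,19,arg)
dpo result:
nodes: 2:c3, 5:c3, 6:app, 8:c1, 10:c1, 12:app, 15:c4, 18:app, 19:c1, 21:app
edges: (6,2,arg); (6,5,fn); (12,8,fn); (12,10,arg); (18,12,fn); (18,15,arg); (21,12,fn); (21,19,arg)


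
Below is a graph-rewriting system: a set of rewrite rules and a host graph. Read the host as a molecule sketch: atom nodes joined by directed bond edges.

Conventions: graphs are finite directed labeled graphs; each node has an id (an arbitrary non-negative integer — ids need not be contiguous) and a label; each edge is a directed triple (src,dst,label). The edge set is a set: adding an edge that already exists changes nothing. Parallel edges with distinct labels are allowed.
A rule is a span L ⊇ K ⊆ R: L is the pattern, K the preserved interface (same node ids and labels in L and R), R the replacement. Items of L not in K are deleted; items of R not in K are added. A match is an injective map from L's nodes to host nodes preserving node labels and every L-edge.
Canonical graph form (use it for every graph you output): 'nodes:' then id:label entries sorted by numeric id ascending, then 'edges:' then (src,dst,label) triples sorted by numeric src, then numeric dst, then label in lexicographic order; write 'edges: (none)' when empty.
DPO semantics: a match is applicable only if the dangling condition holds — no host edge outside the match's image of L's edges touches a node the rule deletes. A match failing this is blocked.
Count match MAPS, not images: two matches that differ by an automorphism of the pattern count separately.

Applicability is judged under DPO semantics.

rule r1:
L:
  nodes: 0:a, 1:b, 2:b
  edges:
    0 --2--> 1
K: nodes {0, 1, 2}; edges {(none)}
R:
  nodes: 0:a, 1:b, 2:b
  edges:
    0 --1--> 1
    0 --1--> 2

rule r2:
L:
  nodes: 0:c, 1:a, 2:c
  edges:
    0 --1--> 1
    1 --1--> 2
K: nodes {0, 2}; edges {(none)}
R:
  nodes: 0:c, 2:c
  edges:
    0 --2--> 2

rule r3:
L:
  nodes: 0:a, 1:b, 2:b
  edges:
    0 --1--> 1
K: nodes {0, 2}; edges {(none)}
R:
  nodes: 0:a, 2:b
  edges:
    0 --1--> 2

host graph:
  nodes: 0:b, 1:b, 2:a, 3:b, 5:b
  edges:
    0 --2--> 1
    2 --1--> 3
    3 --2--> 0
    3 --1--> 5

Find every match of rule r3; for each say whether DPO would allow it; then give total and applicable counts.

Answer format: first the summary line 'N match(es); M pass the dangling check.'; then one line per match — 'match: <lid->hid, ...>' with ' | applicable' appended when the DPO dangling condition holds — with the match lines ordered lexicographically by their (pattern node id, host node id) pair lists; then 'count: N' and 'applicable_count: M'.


3 match(es); 0 pass the dangling check.
match: 0->2, 1->3, 2->0
match: 0->2, 1->3, 2->1
match: 0->2, 1->3, 2->5
count: 3
applicable_count: 0
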